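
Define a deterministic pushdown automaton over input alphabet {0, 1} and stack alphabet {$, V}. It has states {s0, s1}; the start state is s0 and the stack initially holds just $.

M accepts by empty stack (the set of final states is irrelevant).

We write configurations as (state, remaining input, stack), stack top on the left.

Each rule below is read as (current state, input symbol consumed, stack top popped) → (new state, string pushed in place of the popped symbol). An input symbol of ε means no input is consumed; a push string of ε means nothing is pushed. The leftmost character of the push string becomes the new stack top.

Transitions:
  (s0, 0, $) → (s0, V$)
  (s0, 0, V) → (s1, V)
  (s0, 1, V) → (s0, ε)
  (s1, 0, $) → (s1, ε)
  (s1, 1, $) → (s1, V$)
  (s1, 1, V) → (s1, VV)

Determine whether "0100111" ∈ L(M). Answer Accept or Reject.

Reject

(s0, 0100111, $) ⊢ (s0, 100111, V$) ⊢ (s0, 00111, $) ⊢ (s0, 0111, V$) ⊢ (s1, 111, V$) ⊢ (s1, 11, VV$) ⊢ (s1, 1, VVV$) ⊢ (s1, ε, VVVV$)
All input consumed; stack is VVVV$, not empty, and no further ε-move applies.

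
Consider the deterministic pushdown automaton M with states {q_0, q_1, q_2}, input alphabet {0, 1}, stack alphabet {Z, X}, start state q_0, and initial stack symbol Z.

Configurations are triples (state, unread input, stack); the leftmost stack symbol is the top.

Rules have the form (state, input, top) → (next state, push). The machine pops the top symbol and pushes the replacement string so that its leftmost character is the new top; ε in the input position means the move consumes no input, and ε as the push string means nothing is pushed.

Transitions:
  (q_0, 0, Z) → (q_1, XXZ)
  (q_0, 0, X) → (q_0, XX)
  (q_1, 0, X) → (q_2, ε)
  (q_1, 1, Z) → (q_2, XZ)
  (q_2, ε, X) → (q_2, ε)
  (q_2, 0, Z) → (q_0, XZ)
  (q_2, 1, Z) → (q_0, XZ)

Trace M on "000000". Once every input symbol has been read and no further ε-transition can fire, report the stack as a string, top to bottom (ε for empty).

XXXXZ

(q_0, 000000, Z) ⊢ (q_1, 00000, XXZ) ⊢ (q_2, 0000, XZ) ⊢ (q_2, 0000, Z) ⊢ (q_0, 000, XZ) ⊢ (q_0, 00, XXZ) ⊢ (q_0, 0, XXXZ) ⊢ (q_0, ε, XXXXZ)
All input consumed in state q_0 with stack XXXXZ.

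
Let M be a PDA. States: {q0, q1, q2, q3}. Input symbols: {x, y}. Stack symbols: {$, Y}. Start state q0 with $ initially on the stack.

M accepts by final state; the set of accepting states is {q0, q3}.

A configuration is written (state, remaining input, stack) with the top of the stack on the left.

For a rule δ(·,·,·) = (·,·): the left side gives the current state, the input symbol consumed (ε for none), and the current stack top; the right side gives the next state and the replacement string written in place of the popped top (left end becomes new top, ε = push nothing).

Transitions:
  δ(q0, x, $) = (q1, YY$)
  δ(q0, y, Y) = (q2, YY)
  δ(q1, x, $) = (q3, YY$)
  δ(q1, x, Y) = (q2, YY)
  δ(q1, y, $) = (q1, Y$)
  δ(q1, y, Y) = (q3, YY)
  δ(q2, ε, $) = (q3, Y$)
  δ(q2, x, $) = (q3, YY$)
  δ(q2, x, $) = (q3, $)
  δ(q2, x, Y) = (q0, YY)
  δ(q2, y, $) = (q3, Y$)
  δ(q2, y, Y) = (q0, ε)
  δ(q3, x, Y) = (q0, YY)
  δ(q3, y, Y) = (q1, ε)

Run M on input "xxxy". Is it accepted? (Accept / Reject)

No computation consumes all input and reaches a final state.

Reject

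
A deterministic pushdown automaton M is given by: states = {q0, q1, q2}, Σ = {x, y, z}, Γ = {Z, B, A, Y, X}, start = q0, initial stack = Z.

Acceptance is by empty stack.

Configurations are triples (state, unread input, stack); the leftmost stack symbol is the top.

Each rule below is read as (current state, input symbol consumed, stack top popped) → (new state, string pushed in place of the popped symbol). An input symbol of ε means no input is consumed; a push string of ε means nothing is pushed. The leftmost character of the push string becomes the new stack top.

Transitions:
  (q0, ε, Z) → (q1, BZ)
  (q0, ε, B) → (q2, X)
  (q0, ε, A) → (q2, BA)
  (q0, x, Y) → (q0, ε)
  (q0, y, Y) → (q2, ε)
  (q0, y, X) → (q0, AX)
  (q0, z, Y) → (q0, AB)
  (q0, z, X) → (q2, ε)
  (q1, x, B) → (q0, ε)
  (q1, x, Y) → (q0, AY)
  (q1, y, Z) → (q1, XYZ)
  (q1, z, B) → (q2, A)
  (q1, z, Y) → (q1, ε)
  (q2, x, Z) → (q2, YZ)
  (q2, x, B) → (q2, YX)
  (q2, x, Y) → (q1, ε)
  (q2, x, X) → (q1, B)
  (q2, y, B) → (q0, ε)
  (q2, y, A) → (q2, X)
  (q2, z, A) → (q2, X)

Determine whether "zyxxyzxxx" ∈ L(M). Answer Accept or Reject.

(q0, zyxxyzxxx, Z) ⊢ (q1, zyxxyzxxx, BZ) ⊢ (q2, yxxyzxxx, AZ) ⊢ (q2, xxyzxxx, XZ) ⊢ (q1, xyzxxx, BZ) ⊢ (q0, yzxxx, Z) ⊢ (q1, yzxxx, BZ)
No transition applies at (q1, yzxxx, BZ); input not fully consumed.

Reject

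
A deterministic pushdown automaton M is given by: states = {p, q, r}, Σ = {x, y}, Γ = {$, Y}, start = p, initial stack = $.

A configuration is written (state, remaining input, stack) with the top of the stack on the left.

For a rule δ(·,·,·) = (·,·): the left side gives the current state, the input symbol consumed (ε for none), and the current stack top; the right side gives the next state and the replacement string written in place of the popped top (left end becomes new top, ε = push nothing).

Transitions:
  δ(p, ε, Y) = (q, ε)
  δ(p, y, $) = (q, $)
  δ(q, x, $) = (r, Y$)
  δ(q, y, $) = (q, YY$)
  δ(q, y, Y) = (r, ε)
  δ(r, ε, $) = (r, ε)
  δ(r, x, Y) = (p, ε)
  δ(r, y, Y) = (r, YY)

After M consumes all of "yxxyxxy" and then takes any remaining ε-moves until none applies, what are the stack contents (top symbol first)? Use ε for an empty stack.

(p, yxxyxxy, $)
  read y, top $: go to q, push $ → (q, xxyxxy, $)
  read x, top $: go to r, push Y$ → (r, xyxxy, Y$)
  read x, top Y: go to p, push ε → (p, yxxy, $)
  read y, top $: go to q, push $ → (q, xxy, $)
  read x, top $: go to r, push Y$ → (r, xy, Y$)
  read x, top Y: go to p, push ε → (p, y, $)
  read y, top $: go to q, push $ → (q, ε, $)
All input consumed in state q with stack $.

$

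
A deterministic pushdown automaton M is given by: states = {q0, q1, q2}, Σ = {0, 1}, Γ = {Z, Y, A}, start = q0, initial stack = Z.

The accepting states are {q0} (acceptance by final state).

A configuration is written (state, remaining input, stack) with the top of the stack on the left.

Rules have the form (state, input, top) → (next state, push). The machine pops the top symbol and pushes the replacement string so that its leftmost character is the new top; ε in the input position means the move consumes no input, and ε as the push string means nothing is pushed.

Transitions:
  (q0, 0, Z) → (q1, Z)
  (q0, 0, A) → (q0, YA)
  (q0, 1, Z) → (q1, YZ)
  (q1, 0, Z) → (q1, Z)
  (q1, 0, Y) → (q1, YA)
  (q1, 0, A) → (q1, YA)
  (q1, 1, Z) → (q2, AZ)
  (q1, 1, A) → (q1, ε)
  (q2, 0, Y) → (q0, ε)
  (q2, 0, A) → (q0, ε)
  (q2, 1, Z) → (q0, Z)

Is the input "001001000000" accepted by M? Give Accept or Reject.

Reject

(q0, 001001000000, Z) ⊢ (q1, 01001000000, Z) ⊢ (q1, 1001000000, Z) ⊢ (q2, 001000000, AZ) ⊢ (q0, 01000000, Z) ⊢ (q1, 1000000, Z) ⊢ (q2, 000000, AZ) ⊢ (q0, 00000, Z) ⊢ (q1, 0000, Z) ⊢ (q1, 000, Z) ⊢ (q1, 00, Z) ⊢ (q1, 0, Z) ⊢ (q1, ε, Z)
All input consumed; state q1 ∉ F and no further ε-move applies.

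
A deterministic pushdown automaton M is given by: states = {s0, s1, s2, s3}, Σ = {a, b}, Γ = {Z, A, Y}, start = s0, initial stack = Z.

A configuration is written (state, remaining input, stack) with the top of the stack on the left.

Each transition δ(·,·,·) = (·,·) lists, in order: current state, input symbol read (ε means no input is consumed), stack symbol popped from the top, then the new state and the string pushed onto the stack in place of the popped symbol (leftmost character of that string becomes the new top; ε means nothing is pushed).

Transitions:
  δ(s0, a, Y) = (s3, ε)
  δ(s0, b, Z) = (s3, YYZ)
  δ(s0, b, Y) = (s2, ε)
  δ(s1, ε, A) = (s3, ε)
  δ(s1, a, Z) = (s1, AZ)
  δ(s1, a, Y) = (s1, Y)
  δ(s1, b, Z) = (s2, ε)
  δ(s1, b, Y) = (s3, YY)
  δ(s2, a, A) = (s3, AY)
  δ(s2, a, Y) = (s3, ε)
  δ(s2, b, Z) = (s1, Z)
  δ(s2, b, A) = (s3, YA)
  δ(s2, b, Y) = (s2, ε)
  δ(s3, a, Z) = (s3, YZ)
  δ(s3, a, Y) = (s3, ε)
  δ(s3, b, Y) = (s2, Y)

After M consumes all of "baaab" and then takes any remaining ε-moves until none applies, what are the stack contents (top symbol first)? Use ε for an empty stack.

(s0, baaab, Z)
  read b, top Z: go to s3, push YYZ → (s3, aaab, YYZ)
  read a, top Y: go to s3, push ε → (s3, aab, YZ)
  read a, top Y: go to s3, push ε → (s3, ab, Z)
  read a, top Z: go to s3, push YZ → (s3, b, YZ)
  read b, top Y: go to s2, push Y → (s2, ε, YZ)
All input consumed in state s2 with stack YZ.

YZ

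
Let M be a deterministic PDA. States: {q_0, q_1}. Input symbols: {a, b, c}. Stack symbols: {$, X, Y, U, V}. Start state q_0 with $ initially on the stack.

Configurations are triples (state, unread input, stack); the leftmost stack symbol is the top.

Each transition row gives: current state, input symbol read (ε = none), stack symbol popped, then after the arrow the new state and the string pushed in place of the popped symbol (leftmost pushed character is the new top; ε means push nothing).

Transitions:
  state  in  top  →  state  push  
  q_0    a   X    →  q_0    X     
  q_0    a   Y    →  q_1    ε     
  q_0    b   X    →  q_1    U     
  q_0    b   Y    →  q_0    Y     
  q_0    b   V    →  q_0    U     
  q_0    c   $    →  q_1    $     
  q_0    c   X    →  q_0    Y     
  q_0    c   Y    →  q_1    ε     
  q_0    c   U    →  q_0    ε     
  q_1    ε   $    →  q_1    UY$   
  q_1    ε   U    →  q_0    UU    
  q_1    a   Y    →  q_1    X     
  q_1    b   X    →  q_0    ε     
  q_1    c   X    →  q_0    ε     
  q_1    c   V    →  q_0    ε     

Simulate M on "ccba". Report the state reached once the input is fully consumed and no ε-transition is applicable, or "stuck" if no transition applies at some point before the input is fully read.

stuck

(q_0, ccba, $) ⊢ (q_1, cba, $) ⊢ (q_1, cba, UY$) ⊢ (q_0, cba, UUY$) ⊢ (q_0, ba, UY$)
No transition for (q_0, b, top U); M blocks with input ba remaining.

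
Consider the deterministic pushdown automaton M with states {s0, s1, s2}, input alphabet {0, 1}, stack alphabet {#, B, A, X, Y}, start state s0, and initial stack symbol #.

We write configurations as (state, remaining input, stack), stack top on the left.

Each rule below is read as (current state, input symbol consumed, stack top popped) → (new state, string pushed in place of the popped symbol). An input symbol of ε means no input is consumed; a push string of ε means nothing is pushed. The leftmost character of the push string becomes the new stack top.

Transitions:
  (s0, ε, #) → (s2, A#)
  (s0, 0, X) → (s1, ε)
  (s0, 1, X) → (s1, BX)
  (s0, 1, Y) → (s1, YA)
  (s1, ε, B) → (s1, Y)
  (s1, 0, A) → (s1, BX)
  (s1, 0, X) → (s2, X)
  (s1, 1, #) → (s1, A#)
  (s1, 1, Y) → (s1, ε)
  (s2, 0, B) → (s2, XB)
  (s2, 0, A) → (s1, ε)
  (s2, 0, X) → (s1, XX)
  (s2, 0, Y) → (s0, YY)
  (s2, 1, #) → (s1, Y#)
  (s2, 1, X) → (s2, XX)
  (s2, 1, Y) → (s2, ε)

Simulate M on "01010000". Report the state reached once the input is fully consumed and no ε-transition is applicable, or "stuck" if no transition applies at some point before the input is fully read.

s1

(s0, 01010000, #)
  ε-move, top #: go to s2, push A# → (s2, 01010000, A#)
  read 0, top A: go to s1, push ε → (s1, 1010000, #)
  read 1, top #: go to s1, push A# → (s1, 010000, A#)
  read 0, top A: go to s1, push BX → (s1, 10000, BX#)
  ε-move, top B: go to s1, push Y → (s1, 10000, YX#)
  read 1, top Y: go to s1, push ε → (s1, 0000, X#)
  read 0, top X: go to s2, push X → (s2, 000, X#)
  read 0, top X: go to s1, push XX → (s1, 00, XX#)
  read 0, top X: go to s2, push X → (s2, 0, XX#)
  read 0, top X: go to s1, push XX → (s1, ε, XXX#)
All input consumed; M is in state s1.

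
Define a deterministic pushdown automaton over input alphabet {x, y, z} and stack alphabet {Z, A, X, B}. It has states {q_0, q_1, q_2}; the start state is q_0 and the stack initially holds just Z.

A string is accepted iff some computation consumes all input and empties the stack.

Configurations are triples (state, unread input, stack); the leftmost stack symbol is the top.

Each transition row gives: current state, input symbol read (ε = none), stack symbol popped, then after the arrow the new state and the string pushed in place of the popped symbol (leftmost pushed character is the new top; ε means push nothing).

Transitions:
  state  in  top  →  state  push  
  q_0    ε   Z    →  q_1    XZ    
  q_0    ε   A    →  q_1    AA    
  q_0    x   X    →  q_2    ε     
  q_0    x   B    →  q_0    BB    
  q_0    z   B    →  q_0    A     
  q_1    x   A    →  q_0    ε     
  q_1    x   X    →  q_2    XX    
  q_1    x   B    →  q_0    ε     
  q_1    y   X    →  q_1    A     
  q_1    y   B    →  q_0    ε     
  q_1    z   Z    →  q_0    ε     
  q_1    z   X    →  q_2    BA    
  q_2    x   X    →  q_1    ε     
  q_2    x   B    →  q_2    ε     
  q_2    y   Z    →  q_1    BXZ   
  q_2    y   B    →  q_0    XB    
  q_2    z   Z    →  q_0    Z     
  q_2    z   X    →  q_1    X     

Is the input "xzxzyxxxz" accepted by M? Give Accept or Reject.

Accept

(q_0, xzxzyxxxz, Z)
  ε-move, top Z: go to q_1, push XZ → (q_1, xzxzyxxxz, XZ)
  read x, top X: go to q_2, push XX → (q_2, zxzyxxxz, XXZ)
  read z, top X: go to q_1, push X → (q_1, xzyxxxz, XXZ)
  read x, top X: go to q_2, push XX → (q_2, zyxxxz, XXXZ)
  read z, top X: go to q_1, push X → (q_1, yxxxz, XXXZ)
  read y, top X: go to q_1, push A → (q_1, xxxz, AXXZ)
  read x, top A: go to q_0, push ε → (q_0, xxz, XXZ)
  read x, top X: go to q_2, push ε → (q_2, xz, XZ)
  read x, top X: go to q_1, push ε → (q_1, z, Z)
  read z, top Z: go to q_0, push ε → (q_0, ε, ε)
All input consumed and the stack is empty.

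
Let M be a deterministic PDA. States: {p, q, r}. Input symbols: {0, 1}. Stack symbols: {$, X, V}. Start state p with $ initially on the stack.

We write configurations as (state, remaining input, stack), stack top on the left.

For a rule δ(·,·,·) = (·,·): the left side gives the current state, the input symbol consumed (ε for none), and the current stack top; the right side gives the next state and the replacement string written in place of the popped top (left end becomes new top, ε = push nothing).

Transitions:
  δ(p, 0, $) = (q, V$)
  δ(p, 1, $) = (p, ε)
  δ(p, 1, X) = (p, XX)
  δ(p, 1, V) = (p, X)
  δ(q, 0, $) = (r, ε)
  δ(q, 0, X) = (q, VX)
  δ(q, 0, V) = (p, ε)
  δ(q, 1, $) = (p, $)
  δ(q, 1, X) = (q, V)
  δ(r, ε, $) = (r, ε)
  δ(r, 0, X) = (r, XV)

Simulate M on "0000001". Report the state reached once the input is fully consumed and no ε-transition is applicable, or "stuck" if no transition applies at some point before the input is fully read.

(p, 0000001, $)
  read 0, top $: go to q, push V$ → (q, 000001, V$)
  read 0, top V: go to p, push ε → (p, 00001, $)
  read 0, top $: go to q, push V$ → (q, 0001, V$)
  read 0, top V: go to p, push ε → (p, 001, $)
  read 0, top $: go to q, push V$ → (q, 01, V$)
  read 0, top V: go to p, push ε → (p, 1, $)
  read 1, top $: go to p, push ε → (p, ε, ε)
All input consumed; M is in state p.

p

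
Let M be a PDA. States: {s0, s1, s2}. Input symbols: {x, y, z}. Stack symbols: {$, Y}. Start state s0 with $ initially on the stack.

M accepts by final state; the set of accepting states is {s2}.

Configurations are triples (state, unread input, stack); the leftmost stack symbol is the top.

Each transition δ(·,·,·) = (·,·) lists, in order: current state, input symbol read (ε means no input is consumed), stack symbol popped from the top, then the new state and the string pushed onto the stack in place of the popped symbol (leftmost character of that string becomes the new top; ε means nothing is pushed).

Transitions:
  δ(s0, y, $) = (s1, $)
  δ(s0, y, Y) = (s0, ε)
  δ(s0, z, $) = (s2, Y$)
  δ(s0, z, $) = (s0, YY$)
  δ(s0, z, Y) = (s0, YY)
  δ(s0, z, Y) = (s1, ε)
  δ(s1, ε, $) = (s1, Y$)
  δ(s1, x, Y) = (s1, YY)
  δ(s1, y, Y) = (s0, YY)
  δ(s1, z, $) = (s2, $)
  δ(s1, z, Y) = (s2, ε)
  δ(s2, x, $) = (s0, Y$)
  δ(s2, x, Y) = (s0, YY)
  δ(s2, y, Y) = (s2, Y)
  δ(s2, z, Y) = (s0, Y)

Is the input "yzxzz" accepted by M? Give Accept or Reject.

One accepting computation: (s0, yzxzz, $) ⊢ (s1, zxzz, $) ⊢ (s2, xzz, $) ⊢ (s0, zz, Y$) ⊢ (s1, z, $) ⊢ (s2, ε, $)
All input consumed and state s2 ∈ F.

Accept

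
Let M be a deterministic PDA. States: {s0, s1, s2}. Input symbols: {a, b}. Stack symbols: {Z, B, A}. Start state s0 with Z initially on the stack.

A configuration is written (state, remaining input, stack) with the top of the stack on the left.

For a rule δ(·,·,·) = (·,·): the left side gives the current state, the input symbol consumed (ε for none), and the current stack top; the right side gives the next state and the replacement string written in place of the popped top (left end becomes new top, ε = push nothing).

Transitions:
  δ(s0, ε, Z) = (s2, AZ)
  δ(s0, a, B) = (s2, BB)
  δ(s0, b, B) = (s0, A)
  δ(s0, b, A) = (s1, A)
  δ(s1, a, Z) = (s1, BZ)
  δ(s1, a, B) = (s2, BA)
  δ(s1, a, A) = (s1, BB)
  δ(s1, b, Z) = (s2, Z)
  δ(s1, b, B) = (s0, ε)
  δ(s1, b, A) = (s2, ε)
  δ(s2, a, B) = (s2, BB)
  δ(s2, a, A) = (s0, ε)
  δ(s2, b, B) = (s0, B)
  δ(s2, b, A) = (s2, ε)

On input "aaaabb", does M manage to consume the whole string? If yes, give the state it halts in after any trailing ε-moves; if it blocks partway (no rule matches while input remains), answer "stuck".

stuck

(s0, aaaabb, Z)
  ε-move, top Z: go to s2, push AZ → (s2, aaaabb, AZ)
  read a, top A: go to s0, push ε → (s0, aaabb, Z)
  ε-move, top Z: go to s2, push AZ → (s2, aaabb, AZ)
  read a, top A: go to s0, push ε → (s0, aabb, Z)
  ε-move, top Z: go to s2, push AZ → (s2, aabb, AZ)
  read a, top A: go to s0, push ε → (s0, abb, Z)
  ε-move, top Z: go to s2, push AZ → (s2, abb, AZ)
  read a, top A: go to s0, push ε → (s0, bb, Z)
  ε-move, top Z: go to s2, push AZ → (s2, bb, AZ)
  read b, top A: go to s2, push ε → (s2, b, Z)
No transition for (s2, b, top Z); M blocks with input b remaining.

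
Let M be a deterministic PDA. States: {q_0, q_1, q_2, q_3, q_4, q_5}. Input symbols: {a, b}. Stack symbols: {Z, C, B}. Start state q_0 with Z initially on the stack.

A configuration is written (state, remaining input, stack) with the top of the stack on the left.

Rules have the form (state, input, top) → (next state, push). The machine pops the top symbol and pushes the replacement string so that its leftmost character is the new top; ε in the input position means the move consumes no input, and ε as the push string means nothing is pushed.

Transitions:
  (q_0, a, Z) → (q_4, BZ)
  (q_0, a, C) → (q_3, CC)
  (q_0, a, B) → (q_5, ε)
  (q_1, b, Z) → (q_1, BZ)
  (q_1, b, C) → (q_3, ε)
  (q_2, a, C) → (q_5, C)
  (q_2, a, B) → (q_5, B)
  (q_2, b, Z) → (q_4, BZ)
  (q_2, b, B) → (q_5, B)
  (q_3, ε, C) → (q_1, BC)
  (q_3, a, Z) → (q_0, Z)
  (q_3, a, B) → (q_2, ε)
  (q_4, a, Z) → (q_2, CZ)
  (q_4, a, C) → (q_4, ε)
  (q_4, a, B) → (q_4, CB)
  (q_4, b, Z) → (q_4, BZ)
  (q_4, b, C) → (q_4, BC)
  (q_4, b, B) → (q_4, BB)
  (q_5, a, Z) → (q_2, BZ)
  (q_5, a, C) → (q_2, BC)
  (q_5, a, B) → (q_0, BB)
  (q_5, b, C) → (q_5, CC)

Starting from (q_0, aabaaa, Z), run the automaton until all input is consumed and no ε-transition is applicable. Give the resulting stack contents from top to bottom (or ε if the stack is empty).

(q_0, aabaaa, Z)
  read a, top Z: go to q_4, push BZ → (q_4, abaaa, BZ)
  read a, top B: go to q_4, push CB → (q_4, baaa, CBZ)
  read b, top C: go to q_4, push BC → (q_4, aaa, BCBZ)
  read a, top B: go to q_4, push CB → (q_4, aa, CBCBZ)
  read a, top C: go to q_4, push ε → (q_4, a, BCBZ)
  read a, top B: go to q_4, push CB → (q_4, ε, CBCBZ)
All input consumed in state q_4 with stack CBCBZ.

CBCBZ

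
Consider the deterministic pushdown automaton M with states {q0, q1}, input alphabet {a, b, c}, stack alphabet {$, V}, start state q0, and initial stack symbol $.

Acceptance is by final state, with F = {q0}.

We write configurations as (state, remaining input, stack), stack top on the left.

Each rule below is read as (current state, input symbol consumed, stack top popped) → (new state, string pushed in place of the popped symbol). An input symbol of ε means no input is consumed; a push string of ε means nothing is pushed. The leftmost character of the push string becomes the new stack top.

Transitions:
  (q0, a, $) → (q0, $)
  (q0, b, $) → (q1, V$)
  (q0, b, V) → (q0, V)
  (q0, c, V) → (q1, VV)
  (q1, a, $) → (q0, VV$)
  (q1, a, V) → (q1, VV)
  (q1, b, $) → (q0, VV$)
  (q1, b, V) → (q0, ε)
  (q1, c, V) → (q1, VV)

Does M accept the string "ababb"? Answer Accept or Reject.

Accept

(q0, ababb, $)
  read a, top $: go to q0, push $ → (q0, babb, $)
  read b, top $: go to q1, push V$ → (q1, abb, V$)
  read a, top V: go to q1, push VV → (q1, bb, VV$)
  read b, top V: go to q0, push ε → (q0, b, V$)
  read b, top V: go to q0, push V → (q0, ε, V$)
All input consumed; state q0 ∈ F.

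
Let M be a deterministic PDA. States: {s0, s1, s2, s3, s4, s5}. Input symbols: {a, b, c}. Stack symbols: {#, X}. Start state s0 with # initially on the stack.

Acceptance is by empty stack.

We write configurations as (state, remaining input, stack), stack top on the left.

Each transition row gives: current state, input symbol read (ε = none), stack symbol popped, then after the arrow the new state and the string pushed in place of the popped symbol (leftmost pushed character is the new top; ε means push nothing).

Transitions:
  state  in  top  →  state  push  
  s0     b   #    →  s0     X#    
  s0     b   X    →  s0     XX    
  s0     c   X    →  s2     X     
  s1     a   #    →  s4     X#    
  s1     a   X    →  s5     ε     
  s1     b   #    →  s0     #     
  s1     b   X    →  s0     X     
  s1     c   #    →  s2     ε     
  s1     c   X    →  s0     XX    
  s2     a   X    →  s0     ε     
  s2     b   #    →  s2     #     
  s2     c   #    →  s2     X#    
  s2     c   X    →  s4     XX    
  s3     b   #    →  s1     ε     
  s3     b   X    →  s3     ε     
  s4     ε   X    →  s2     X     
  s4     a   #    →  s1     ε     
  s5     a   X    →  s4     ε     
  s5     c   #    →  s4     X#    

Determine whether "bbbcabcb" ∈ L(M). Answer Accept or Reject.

(s0, bbbcabcb, #) ⊢ (s0, bbcabcb, X#) ⊢ (s0, bcabcb, XX#) ⊢ (s0, cabcb, XXX#) ⊢ (s2, abcb, XXX#) ⊢ (s0, bcb, XX#) ⊢ (s0, cb, XXX#) ⊢ (s2, b, XXX#)
No transition applies at (s2, b, XXX#); input not fully consumed.

Reject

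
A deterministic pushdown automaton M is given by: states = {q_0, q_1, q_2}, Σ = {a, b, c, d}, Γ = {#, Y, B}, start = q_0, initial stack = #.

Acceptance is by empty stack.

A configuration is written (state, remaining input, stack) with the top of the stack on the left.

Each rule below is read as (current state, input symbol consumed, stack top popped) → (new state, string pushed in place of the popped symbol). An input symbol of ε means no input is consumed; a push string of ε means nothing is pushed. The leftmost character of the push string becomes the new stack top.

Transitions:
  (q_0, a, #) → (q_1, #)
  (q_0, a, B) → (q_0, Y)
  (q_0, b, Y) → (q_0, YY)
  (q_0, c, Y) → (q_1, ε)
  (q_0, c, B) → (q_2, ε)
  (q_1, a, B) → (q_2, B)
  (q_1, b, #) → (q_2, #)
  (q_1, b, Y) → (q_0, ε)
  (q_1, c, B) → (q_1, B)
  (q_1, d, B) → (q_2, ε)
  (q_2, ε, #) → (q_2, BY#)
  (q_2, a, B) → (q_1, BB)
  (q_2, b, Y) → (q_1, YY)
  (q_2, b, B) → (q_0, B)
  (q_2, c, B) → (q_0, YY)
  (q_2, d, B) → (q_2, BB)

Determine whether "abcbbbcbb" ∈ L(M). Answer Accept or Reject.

(q_0, abcbbbcbb, #) ⊢ (q_1, bcbbbcbb, #) ⊢ (q_2, cbbbcbb, #) ⊢ (q_2, cbbbcbb, BY#) ⊢ (q_0, bbbcbb, YYY#) ⊢ (q_0, bbcbb, YYYY#) ⊢ (q_0, bcbb, YYYYY#) ⊢ (q_0, cbb, YYYYYY#) ⊢ (q_1, bb, YYYYY#) ⊢ (q_0, b, YYYY#) ⊢ (q_0, ε, YYYYY#)
All input consumed; stack is YYYYY#, not empty, and no further ε-move applies.

Reject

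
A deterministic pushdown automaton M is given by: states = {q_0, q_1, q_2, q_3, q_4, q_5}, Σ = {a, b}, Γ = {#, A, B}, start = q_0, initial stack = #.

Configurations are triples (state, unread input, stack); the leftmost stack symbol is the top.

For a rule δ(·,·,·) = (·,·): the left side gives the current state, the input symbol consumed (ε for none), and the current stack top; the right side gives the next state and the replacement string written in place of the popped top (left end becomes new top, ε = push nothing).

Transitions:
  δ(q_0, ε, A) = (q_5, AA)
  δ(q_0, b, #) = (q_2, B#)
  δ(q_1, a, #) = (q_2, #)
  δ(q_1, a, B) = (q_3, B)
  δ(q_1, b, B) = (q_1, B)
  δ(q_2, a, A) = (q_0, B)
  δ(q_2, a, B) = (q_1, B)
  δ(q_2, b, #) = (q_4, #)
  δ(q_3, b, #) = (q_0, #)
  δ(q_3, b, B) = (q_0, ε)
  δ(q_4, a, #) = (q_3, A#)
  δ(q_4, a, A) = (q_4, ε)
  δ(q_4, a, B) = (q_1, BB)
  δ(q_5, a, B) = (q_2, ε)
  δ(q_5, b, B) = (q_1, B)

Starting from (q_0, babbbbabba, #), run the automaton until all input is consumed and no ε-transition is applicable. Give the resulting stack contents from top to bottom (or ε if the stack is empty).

B#

(q_0, babbbbabba, #)
  read b, top #: go to q_2, push B# → (q_2, abbbbabba, B#)
  read a, top B: go to q_1, push B → (q_1, bbbbabba, B#)
  read b, top B: go to q_1, push B → (q_1, bbbabba, B#)
  read b, top B: go to q_1, push B → (q_1, bbabba, B#)
  read b, top B: go to q_1, push B → (q_1, babba, B#)
  read b, top B: go to q_1, push B → (q_1, abba, B#)
  read a, top B: go to q_3, push B → (q_3, bba, B#)
  read b, top B: go to q_0, push ε → (q_0, ba, #)
  read b, top #: go to q_2, push B# → (q_2, a, B#)
  read a, top B: go to q_1, push B → (q_1, ε, B#)
All input consumed in state q_1 with stack B#.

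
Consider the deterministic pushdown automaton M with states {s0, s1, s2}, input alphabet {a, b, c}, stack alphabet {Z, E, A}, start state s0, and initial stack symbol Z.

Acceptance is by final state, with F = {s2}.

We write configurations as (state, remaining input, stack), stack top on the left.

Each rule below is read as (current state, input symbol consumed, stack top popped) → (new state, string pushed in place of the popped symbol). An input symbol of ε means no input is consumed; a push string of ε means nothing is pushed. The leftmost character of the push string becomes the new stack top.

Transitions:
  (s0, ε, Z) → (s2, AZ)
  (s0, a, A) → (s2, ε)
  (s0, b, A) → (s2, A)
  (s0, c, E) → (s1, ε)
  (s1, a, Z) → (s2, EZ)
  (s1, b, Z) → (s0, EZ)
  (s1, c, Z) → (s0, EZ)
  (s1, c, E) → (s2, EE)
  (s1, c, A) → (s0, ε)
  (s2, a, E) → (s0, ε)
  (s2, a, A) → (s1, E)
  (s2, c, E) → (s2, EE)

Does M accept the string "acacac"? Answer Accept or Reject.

(s0, acacac, Z)
  ε-move, top Z: go to s2, push AZ → (s2, acacac, AZ)
  read a, top A: go to s1, push E → (s1, cacac, EZ)
  read c, top E: go to s2, push EE → (s2, acac, EEZ)
  read a, top E: go to s0, push ε → (s0, cac, EZ)
  read c, top E: go to s1, push ε → (s1, ac, Z)
  read a, top Z: go to s2, push EZ → (s2, c, EZ)
  read c, top E: go to s2, push EE → (s2, ε, EEZ)
All input consumed; state s2 ∈ F.

Accept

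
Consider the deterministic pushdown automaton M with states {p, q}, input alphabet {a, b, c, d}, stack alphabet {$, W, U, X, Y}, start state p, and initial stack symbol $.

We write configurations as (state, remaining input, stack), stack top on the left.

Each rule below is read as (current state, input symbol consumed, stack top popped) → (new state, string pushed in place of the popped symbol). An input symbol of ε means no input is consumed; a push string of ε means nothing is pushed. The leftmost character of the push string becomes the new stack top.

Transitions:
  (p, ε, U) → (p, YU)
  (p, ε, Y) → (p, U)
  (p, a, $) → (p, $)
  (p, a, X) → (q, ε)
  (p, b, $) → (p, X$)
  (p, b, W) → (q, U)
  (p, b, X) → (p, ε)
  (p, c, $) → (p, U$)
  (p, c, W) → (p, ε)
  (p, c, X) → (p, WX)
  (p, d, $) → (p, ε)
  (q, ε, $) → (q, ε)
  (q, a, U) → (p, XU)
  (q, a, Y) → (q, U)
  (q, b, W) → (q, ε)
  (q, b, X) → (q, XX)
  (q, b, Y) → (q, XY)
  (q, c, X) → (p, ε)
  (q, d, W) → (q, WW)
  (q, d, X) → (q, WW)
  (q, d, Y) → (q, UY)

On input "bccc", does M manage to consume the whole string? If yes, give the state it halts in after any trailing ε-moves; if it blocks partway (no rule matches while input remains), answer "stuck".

p

(p, bccc, $)
  read b, top $: go to p, push X$ → (p, ccc, X$)
  read c, top X: go to p, push WX → (p, cc, WX$)
  read c, top W: go to p, push ε → (p, c, X$)
  read c, top X: go to p, push WX → (p, ε, WX$)
All input consumed; M is in state p.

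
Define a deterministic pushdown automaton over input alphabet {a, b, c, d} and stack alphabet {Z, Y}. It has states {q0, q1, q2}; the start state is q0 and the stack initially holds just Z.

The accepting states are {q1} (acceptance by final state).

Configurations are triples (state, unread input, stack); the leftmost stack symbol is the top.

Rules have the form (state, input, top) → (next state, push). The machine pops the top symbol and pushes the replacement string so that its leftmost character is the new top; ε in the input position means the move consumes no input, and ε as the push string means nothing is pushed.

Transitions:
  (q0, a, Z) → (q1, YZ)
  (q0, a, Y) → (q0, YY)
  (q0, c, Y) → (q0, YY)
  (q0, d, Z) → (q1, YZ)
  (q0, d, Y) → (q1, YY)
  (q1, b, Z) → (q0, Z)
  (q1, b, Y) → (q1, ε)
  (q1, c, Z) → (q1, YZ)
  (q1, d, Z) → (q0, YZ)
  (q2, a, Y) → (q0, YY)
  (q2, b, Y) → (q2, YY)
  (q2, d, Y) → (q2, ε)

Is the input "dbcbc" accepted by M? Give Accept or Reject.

Accept

(q0, dbcbc, Z) ⊢ (q1, bcbc, YZ) ⊢ (q1, cbc, Z) ⊢ (q1, bc, YZ) ⊢ (q1, c, Z) ⊢ (q1, ε, YZ)
All input consumed; state q1 ∈ F.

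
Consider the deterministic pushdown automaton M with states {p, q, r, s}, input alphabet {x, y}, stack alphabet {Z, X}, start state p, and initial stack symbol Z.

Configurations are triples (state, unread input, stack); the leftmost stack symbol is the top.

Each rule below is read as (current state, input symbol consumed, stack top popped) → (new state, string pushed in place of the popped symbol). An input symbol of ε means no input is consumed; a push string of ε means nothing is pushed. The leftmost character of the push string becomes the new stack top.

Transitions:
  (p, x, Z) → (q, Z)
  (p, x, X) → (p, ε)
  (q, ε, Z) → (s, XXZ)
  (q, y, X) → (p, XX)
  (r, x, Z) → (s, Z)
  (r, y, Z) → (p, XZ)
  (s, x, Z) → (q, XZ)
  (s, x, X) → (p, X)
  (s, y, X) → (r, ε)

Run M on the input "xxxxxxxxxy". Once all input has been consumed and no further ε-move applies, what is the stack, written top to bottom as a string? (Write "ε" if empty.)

(p, xxxxxxxxxy, Z)
  read x, top Z: go to q, push Z → (q, xxxxxxxxy, Z)
  ε-move, top Z: go to s, push XXZ → (s, xxxxxxxxy, XXZ)
  read x, top X: go to p, push X → (p, xxxxxxxy, XXZ)
  read x, top X: go to p, push ε → (p, xxxxxxy, XZ)
  read x, top X: go to p, push ε → (p, xxxxxy, Z)
  read x, top Z: go to q, push Z → (q, xxxxy, Z)
  ε-move, top Z: go to s, push XXZ → (s, xxxxy, XXZ)
  read x, top X: go to p, push X → (p, xxxy, XXZ)
  read x, top X: go to p, push ε → (p, xxy, XZ)
  read x, top X: go to p, push ε → (p, xy, Z)
  read x, top Z: go to q, push Z → (q, y, Z)
  ε-move, top Z: go to s, push XXZ → (s, y, XXZ)
  read y, top X: go to r, push ε → (r, ε, XZ)
All input consumed in state r with stack XZ.

XZ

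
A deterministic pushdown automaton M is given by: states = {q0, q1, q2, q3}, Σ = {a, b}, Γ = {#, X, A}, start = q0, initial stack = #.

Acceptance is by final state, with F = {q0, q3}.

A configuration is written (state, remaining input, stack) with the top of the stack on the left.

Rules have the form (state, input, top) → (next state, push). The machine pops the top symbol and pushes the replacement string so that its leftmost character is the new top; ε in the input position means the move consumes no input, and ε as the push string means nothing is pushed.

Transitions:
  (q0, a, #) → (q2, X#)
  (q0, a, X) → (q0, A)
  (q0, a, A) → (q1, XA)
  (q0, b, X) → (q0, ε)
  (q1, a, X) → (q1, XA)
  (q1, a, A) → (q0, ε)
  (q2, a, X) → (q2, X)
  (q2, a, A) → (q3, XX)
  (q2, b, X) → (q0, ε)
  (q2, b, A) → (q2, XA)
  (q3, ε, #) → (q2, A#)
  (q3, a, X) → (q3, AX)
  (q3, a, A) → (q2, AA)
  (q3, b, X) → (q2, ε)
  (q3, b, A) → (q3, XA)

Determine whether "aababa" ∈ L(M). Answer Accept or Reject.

(q0, aababa, #)
  read a, top #: go to q2, push X# → (q2, ababa, X#)
  read a, top X: go to q2, push X → (q2, baba, X#)
  read b, top X: go to q0, push ε → (q0, aba, #)
  read a, top #: go to q2, push X# → (q2, ba, X#)
  read b, top X: go to q0, push ε → (q0, a, #)
  read a, top #: go to q2, push X# → (q2, ε, X#)
All input consumed; state q2 ∉ F and no further ε-move applies.

Reject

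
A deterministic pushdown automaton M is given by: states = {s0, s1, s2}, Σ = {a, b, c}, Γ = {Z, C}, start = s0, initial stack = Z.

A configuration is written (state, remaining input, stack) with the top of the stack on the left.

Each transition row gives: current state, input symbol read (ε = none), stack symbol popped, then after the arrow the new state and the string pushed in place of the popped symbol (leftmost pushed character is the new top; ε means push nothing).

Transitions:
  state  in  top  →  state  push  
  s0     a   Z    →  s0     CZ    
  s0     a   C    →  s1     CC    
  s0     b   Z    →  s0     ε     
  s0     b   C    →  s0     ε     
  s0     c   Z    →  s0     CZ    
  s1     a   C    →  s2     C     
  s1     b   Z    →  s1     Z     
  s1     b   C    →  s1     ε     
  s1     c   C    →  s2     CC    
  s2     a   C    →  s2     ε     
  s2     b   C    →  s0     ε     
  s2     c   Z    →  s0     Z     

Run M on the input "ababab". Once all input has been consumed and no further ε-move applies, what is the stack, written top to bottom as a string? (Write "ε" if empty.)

(s0, ababab, Z)
  read a, top Z: go to s0, push CZ → (s0, babab, CZ)
  read b, top C: go to s0, push ε → (s0, abab, Z)
  read a, top Z: go to s0, push CZ → (s0, bab, CZ)
  read b, top C: go to s0, push ε → (s0, ab, Z)
  read a, top Z: go to s0, push CZ → (s0, b, CZ)
  read b, top C: go to s0, push ε → (s0, ε, Z)
All input consumed in state s0 with stack Z.

Z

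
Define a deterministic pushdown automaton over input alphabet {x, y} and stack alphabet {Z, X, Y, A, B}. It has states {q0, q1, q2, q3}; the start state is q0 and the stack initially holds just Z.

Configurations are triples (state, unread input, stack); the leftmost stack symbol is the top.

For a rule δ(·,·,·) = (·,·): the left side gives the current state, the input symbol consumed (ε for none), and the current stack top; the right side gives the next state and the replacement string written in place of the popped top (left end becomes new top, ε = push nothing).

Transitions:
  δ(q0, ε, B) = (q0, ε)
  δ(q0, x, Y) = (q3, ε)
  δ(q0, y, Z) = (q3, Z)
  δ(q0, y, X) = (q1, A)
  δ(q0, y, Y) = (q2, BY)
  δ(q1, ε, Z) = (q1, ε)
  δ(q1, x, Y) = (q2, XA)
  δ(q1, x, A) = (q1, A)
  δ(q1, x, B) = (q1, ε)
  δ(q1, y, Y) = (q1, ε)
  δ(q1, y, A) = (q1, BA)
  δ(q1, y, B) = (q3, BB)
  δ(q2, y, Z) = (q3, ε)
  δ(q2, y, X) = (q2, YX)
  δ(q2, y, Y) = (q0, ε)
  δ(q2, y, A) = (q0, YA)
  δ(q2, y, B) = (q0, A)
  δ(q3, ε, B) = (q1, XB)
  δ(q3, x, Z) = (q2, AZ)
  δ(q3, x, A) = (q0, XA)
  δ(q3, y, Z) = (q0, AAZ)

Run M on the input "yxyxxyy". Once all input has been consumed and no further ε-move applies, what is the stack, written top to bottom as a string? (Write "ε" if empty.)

BAAZ

(q0, yxyxxyy, Z)
  read y, top Z: go to q3, push Z → (q3, xyxxyy, Z)
  read x, top Z: go to q2, push AZ → (q2, yxxyy, AZ)
  read y, top A: go to q0, push YA → (q0, xxyy, YAZ)
  read x, top Y: go to q3, push ε → (q3, xyy, AZ)
  read x, top A: go to q0, push XA → (q0, yy, XAZ)
  read y, top X: go to q1, push A → (q1, y, AAZ)
  read y, top A: go to q1, push BA → (q1, ε, BAAZ)
All input consumed in state q1 with stack BAAZ.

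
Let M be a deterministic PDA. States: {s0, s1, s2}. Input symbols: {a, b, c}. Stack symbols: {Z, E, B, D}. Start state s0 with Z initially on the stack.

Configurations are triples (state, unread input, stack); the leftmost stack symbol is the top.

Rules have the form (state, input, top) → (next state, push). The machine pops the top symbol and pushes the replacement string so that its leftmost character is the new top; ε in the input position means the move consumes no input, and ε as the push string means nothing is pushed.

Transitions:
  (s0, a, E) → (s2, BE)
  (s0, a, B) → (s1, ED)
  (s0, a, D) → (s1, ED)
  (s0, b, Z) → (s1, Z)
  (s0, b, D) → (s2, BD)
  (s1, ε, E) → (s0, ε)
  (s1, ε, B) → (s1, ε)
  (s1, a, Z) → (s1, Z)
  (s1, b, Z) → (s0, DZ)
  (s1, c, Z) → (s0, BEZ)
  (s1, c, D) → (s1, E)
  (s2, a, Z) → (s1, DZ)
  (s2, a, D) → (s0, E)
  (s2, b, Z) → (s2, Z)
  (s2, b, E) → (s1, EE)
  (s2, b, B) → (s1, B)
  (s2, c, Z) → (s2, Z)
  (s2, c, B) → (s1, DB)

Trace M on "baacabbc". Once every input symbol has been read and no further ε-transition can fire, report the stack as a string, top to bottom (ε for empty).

(s0, baacabbc, Z)
  read b, top Z: go to s1, push Z → (s1, aacabbc, Z)
  read a, top Z: go to s1, push Z → (s1, acabbc, Z)
  read a, top Z: go to s1, push Z → (s1, cabbc, Z)
  read c, top Z: go to s0, push BEZ → (s0, abbc, BEZ)
  read a, top B: go to s1, push ED → (s1, bbc, EDEZ)
  ε-move, top E: go to s0, push ε → (s0, bbc, DEZ)
  read b, top D: go to s2, push BD → (s2, bc, BDEZ)
  read b, top B: go to s1, push B → (s1, c, BDEZ)
  ε-move, top B: go to s1, push ε → (s1, c, DEZ)
  read c, top D: go to s1, push E → (s1, ε, EEZ)
  ε-move, top E: go to s0, push ε → (s0, ε, EZ)
All input consumed in state s0 with stack EZ.

EZ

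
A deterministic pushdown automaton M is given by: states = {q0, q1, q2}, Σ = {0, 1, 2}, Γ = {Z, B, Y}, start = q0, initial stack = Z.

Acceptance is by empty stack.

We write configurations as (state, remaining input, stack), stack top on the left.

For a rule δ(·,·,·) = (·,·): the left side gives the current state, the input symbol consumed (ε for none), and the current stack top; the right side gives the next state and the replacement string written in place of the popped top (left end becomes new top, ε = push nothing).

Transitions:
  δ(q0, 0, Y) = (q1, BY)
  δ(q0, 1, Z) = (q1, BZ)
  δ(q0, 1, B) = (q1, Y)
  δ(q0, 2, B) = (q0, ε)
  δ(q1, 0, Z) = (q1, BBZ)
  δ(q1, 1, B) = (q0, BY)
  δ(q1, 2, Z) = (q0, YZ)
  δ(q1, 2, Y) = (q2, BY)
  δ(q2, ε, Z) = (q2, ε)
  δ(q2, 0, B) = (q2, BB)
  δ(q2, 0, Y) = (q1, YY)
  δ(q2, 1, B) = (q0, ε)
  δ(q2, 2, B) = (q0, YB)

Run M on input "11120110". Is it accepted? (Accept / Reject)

(q0, 11120110, Z)
  read 1, top Z: go to q1, push BZ → (q1, 1120110, BZ)
  read 1, top B: go to q0, push BY → (q0, 120110, BYZ)
  read 1, top B: go to q1, push Y → (q1, 20110, YYZ)
  read 2, top Y: go to q2, push BY → (q2, 0110, BYYZ)
  read 0, top B: go to q2, push BB → (q2, 110, BBYYZ)
  read 1, top B: go to q0, push ε → (q0, 10, BYYZ)
  read 1, top B: go to q1, push Y → (q1, 0, YYYZ)
No transition applies at (q1, 0, YYYZ); input not fully consumed.

Reject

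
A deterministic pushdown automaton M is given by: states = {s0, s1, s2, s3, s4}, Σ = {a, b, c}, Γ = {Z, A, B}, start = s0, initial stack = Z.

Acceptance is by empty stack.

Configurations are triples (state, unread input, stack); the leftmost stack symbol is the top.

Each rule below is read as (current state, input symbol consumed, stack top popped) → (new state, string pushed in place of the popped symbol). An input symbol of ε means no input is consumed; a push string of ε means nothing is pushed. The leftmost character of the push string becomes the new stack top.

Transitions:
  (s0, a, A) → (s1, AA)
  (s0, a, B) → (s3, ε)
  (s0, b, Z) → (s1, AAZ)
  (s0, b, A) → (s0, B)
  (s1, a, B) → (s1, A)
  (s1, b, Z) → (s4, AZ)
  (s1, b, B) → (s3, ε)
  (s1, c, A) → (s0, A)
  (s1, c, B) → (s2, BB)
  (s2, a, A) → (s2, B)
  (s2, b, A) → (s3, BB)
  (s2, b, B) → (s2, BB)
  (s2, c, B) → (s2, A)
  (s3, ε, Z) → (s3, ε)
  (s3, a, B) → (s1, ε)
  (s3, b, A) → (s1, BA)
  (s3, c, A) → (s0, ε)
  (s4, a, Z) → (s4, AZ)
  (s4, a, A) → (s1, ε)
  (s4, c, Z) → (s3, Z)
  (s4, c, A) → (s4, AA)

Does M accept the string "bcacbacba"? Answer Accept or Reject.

(s0, bcacbacba, Z) ⊢ (s1, cacbacba, AAZ) ⊢ (s0, acbacba, AAZ) ⊢ (s1, cbacba, AAAZ) ⊢ (s0, bacba, AAAZ) ⊢ (s0, acba, BAAZ) ⊢ (s3, cba, AAZ) ⊢ (s0, ba, AZ) ⊢ (s0, a, BZ) ⊢ (s3, ε, Z) ⊢ (s3, ε, ε)
All input consumed and the stack is empty.

Accept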